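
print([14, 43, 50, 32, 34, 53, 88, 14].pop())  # 14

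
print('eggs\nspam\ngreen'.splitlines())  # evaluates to ['eggs', 'spam', 'green']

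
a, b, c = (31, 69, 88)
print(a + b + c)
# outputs 188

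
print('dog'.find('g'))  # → 2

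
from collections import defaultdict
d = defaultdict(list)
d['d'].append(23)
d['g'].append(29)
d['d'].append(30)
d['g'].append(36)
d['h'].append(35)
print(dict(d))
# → {'d': [23, 30], 'g': [29, 36], 'h': [35]}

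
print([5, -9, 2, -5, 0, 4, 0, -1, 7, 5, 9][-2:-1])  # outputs [5]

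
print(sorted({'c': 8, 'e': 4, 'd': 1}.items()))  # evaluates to [('c', 8), ('d', 1), ('e', 4)]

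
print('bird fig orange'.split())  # ['bird', 'fig', 'orange']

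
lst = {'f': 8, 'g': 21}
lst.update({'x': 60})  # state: {'f': 8, 'g': 21, 'x': 60}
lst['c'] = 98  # {'f': 8, 'g': 21, 'x': 60, 'c': 98}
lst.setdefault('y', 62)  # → 62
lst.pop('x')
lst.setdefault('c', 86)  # 98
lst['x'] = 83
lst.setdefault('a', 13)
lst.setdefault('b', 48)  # 48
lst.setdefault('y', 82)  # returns 62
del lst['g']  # {'f': 8, 'c': 98, 'y': 62, 'x': 83, 'a': 13, 'b': 48}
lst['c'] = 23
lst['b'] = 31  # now {'f': 8, 'c': 23, 'y': 62, 'x': 83, 'a': 13, 'b': 31}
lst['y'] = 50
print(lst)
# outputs {'f': 8, 'c': 23, 'y': 50, 'x': 83, 'a': 13, 'b': 31}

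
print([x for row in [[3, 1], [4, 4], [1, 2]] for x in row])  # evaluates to [3, 1, 4, 4, 1, 2]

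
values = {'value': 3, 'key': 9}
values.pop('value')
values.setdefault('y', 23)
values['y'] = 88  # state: {'key': 9, 'y': 88}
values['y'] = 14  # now {'key': 9, 'y': 14}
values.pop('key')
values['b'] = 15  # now {'y': 14, 'b': 15}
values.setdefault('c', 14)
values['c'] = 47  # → {'y': 14, 'b': 15, 'c': 47}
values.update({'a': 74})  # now {'y': 14, 'b': 15, 'c': 47, 'a': 74}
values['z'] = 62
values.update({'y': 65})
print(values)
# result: {'y': 65, 'b': 15, 'c': 47, 'a': 74, 'z': 62}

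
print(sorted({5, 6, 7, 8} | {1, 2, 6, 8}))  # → [1, 2, 5, 6, 7, 8]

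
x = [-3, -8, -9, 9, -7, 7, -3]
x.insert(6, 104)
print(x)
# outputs [-3, -8, -9, 9, -7, 7, 104, -3]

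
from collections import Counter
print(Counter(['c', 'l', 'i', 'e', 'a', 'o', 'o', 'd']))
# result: Counter({'o': 2, 'c': 1, 'l': 1, 'i': 1, 'e': 1, 'a': 1, 'd': 1})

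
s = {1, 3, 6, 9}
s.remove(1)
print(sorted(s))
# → [3, 6, 9]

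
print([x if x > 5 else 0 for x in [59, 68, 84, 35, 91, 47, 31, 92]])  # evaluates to [59, 68, 84, 35, 91, 47, 31, 92]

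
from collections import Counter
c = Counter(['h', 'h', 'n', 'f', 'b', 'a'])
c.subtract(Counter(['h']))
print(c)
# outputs Counter({'h': 1, 'n': 1, 'f': 1, 'b': 1, 'a': 1})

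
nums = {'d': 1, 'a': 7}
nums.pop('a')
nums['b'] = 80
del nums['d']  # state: {'b': 80}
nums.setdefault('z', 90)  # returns 90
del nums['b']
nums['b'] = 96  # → {'z': 90, 'b': 96}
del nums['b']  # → {'z': 90}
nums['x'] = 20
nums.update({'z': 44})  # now {'z': 44, 'x': 20}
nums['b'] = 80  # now {'z': 44, 'x': 20, 'b': 80}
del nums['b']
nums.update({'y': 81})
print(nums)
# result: {'z': 44, 'x': 20, 'y': 81}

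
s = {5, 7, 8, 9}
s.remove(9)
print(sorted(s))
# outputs [5, 7, 8]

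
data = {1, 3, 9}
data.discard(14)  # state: {1, 3, 9}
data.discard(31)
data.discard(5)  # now {1, 3, 9}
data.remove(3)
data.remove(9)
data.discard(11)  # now {1}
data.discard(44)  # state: {1}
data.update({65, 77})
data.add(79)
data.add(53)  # {1, 53, 65, 77, 79}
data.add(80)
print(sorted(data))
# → [1, 53, 65, 77, 79, 80]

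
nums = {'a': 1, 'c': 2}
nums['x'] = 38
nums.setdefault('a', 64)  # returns 1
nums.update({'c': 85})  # {'a': 1, 'c': 85, 'x': 38}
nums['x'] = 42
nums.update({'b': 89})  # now {'a': 1, 'c': 85, 'x': 42, 'b': 89}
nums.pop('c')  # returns 85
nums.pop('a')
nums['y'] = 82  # {'x': 42, 'b': 89, 'y': 82}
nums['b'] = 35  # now {'x': 42, 'b': 35, 'y': 82}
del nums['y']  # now {'x': 42, 'b': 35}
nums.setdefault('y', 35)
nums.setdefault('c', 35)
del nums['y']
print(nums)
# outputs {'x': 42, 'b': 35, 'c': 35}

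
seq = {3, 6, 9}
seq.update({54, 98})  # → {3, 6, 9, 54, 98}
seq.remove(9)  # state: {3, 6, 54, 98}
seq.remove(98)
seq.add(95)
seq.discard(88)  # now {3, 6, 54, 95}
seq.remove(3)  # {6, 54, 95}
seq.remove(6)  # {54, 95}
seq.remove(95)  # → {54}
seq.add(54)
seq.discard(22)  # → {54}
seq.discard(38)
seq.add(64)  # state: {54, 64}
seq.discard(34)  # {54, 64}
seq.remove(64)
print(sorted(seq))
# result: [54]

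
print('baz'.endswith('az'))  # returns True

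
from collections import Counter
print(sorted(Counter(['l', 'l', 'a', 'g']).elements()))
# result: ['a', 'g', 'l', 'l']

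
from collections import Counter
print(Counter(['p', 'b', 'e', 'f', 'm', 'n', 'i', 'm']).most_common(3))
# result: [('m', 2), ('p', 1), ('b', 1)]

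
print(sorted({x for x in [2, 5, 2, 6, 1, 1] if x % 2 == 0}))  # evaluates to [2, 6]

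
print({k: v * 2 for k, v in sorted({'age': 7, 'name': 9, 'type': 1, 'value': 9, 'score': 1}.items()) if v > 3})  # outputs {'age': 14, 'name': 18, 'value': 18}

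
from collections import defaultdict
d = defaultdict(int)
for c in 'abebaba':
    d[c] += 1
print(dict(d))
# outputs {'a': 3, 'b': 3, 'e': 1}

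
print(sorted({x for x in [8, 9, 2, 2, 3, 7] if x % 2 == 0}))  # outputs [2, 8]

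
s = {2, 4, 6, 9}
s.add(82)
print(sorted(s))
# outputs [2, 4, 6, 9, 82]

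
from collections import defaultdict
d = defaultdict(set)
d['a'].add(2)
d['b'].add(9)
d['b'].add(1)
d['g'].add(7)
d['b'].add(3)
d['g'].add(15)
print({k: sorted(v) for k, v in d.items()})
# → {'a': [2], 'b': [1, 3, 9], 'g': [7, 15]}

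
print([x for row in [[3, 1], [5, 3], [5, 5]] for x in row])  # [3, 1, 5, 3, 5, 5]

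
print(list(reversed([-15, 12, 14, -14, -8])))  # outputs [-8, -14, 14, 12, -15]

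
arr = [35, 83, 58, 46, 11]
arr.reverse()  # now [11, 46, 58, 83, 35]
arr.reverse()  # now [35, 83, 58, 46, 11]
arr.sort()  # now [11, 35, 46, 58, 83]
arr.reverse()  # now [83, 58, 46, 35, 11]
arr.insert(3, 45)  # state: [83, 58, 46, 45, 35, 11]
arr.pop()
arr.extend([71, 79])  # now [83, 58, 46, 45, 35, 71, 79]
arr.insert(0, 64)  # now [64, 83, 58, 46, 45, 35, 71, 79]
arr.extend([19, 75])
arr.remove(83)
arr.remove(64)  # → [58, 46, 45, 35, 71, 79, 19, 75]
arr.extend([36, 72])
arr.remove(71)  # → [58, 46, 45, 35, 79, 19, 75, 36, 72]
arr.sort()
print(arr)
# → [19, 35, 36, 45, 46, 58, 72, 75, 79]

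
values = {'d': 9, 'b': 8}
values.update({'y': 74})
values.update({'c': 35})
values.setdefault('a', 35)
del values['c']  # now {'d': 9, 'b': 8, 'y': 74, 'a': 35}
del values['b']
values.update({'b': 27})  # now {'d': 9, 'y': 74, 'a': 35, 'b': 27}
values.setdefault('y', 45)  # 74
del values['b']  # {'d': 9, 'y': 74, 'a': 35}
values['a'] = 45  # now {'d': 9, 'y': 74, 'a': 45}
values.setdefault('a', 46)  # 45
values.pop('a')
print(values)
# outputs {'d': 9, 'y': 74}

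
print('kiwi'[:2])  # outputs ki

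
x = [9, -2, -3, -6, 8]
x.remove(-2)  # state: [9, -3, -6, 8]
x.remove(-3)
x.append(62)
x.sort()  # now [-6, 8, 9, 62]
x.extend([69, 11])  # [-6, 8, 9, 62, 69, 11]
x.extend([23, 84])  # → [-6, 8, 9, 62, 69, 11, 23, 84]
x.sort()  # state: [-6, 8, 9, 11, 23, 62, 69, 84]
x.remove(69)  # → [-6, 8, 9, 11, 23, 62, 84]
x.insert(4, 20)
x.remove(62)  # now [-6, 8, 9, 11, 20, 23, 84]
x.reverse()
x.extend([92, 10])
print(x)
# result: [84, 23, 20, 11, 9, 8, -6, 92, 10]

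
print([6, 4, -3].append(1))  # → None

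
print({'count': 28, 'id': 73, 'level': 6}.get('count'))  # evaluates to 28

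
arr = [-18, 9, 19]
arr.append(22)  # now [-18, 9, 19, 22]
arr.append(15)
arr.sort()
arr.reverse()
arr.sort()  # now [-18, 9, 15, 19, 22]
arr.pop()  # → 22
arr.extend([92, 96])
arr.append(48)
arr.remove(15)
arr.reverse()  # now [48, 96, 92, 19, 9, -18]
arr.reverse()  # [-18, 9, 19, 92, 96, 48]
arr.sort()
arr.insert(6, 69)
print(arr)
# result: [-18, 9, 19, 48, 92, 96, 69]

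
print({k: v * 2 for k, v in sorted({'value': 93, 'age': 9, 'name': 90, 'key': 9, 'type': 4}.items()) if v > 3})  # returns {'age': 18, 'key': 18, 'name': 180, 'type': 8, 'value': 186}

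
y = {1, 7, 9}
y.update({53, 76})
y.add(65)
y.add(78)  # {1, 7, 9, 53, 65, 76, 78}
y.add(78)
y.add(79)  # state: {1, 7, 9, 53, 65, 76, 78, 79}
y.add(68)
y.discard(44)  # {1, 7, 9, 53, 65, 68, 76, 78, 79}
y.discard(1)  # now {7, 9, 53, 65, 68, 76, 78, 79}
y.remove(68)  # {7, 9, 53, 65, 76, 78, 79}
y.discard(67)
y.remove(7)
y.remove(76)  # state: {9, 53, 65, 78, 79}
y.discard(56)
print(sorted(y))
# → [9, 53, 65, 78, 79]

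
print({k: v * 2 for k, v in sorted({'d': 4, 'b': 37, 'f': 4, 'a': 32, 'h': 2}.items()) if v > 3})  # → {'a': 64, 'b': 74, 'd': 8, 'f': 8}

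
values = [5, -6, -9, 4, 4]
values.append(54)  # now [5, -6, -9, 4, 4, 54]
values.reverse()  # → [54, 4, 4, -9, -6, 5]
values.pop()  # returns 5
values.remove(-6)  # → [54, 4, 4, -9]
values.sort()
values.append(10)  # [-9, 4, 4, 54, 10]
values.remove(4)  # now [-9, 4, 54, 10]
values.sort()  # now [-9, 4, 10, 54]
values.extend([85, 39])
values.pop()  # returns 39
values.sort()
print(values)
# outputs [-9, 4, 10, 54, 85]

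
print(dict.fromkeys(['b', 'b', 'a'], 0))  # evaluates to {'b': 0, 'a': 0}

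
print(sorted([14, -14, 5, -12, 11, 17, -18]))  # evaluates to [-18, -14, -12, 5, 11, 14, 17]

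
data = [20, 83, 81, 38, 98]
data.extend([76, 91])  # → [20, 83, 81, 38, 98, 76, 91]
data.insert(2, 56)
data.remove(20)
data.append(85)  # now [83, 56, 81, 38, 98, 76, 91, 85]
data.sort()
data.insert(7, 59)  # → [38, 56, 76, 81, 83, 85, 91, 59, 98]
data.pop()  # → 98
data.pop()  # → 59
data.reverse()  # [91, 85, 83, 81, 76, 56, 38]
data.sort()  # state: [38, 56, 76, 81, 83, 85, 91]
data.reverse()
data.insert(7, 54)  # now [91, 85, 83, 81, 76, 56, 38, 54]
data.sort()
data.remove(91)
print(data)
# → [38, 54, 56, 76, 81, 83, 85]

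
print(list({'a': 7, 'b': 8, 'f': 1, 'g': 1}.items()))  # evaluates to [('a', 7), ('b', 8), ('f', 1), ('g', 1)]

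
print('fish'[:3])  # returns fis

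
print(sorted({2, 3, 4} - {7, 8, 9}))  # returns [2, 3, 4]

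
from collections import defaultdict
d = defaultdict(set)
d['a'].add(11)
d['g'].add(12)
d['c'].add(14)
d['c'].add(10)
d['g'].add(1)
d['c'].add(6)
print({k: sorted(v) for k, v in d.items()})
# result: {'a': [11], 'g': [1, 12], 'c': [6, 10, 14]}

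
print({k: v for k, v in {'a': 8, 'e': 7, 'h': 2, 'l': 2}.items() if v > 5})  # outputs {'a': 8, 'e': 7}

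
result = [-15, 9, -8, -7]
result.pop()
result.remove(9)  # [-15, -8]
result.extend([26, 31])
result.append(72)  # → [-15, -8, 26, 31, 72]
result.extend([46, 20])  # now [-15, -8, 26, 31, 72, 46, 20]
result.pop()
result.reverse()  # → [46, 72, 31, 26, -8, -15]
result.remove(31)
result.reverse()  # [-15, -8, 26, 72, 46]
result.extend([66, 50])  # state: [-15, -8, 26, 72, 46, 66, 50]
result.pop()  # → 50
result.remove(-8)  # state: [-15, 26, 72, 46, 66]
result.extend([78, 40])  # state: [-15, 26, 72, 46, 66, 78, 40]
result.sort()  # [-15, 26, 40, 46, 66, 72, 78]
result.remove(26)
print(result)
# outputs [-15, 40, 46, 66, 72, 78]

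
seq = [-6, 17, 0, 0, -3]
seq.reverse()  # [-3, 0, 0, 17, -6]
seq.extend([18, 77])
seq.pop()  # 77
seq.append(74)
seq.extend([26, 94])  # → [-3, 0, 0, 17, -6, 18, 74, 26, 94]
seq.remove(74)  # [-3, 0, 0, 17, -6, 18, 26, 94]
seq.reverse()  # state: [94, 26, 18, -6, 17, 0, 0, -3]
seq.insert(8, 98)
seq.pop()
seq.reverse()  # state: [-3, 0, 0, 17, -6, 18, 26, 94]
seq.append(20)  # [-3, 0, 0, 17, -6, 18, 26, 94, 20]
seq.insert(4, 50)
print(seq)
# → [-3, 0, 0, 17, 50, -6, 18, 26, 94, 20]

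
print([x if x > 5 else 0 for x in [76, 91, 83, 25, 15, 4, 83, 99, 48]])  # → [76, 91, 83, 25, 15, 0, 83, 99, 48]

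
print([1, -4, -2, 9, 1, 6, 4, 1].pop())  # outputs 1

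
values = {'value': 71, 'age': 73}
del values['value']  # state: {'age': 73}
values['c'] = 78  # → {'age': 73, 'c': 78}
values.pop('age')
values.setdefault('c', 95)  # 78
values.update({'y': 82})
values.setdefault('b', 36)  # 36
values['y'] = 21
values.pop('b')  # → 36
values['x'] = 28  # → {'c': 78, 'y': 21, 'x': 28}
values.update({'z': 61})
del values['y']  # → {'c': 78, 'x': 28, 'z': 61}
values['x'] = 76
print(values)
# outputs {'c': 78, 'x': 76, 'z': 61}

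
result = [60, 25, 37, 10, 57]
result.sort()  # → [10, 25, 37, 57, 60]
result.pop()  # 60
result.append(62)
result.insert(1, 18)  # [10, 18, 25, 37, 57, 62]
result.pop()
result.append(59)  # [10, 18, 25, 37, 57, 59]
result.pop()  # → 59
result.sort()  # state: [10, 18, 25, 37, 57]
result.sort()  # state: [10, 18, 25, 37, 57]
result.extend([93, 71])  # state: [10, 18, 25, 37, 57, 93, 71]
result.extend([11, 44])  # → [10, 18, 25, 37, 57, 93, 71, 11, 44]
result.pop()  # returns 44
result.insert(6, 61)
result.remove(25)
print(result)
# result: [10, 18, 37, 57, 93, 61, 71, 11]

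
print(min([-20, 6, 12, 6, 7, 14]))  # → -20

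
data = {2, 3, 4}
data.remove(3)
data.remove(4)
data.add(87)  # {2, 87}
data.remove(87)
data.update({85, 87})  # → {2, 85, 87}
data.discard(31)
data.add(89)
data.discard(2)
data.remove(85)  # {87, 89}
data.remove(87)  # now {89}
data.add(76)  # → {76, 89}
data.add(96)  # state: {76, 89, 96}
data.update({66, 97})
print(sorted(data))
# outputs [66, 76, 89, 96, 97]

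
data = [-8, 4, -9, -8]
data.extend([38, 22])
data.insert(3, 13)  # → [-8, 4, -9, 13, -8, 38, 22]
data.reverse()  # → [22, 38, -8, 13, -9, 4, -8]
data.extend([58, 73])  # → [22, 38, -8, 13, -9, 4, -8, 58, 73]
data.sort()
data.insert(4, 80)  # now [-9, -8, -8, 4, 80, 13, 22, 38, 58, 73]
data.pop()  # 73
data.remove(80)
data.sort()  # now [-9, -8, -8, 4, 13, 22, 38, 58]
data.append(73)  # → [-9, -8, -8, 4, 13, 22, 38, 58, 73]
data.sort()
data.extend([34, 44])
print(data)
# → [-9, -8, -8, 4, 13, 22, 38, 58, 73, 34, 44]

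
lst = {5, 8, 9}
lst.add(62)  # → {5, 8, 9, 62}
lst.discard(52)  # {5, 8, 9, 62}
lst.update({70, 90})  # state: {5, 8, 9, 62, 70, 90}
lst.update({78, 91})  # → {5, 8, 9, 62, 70, 78, 90, 91}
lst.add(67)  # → {5, 8, 9, 62, 67, 70, 78, 90, 91}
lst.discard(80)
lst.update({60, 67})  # {5, 8, 9, 60, 62, 67, 70, 78, 90, 91}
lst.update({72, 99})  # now {5, 8, 9, 60, 62, 67, 70, 72, 78, 90, 91, 99}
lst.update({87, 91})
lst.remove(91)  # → {5, 8, 9, 60, 62, 67, 70, 72, 78, 87, 90, 99}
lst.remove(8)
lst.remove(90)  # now {5, 9, 60, 62, 67, 70, 72, 78, 87, 99}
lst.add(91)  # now {5, 9, 60, 62, 67, 70, 72, 78, 87, 91, 99}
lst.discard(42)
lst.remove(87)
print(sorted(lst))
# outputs [5, 9, 60, 62, 67, 70, 72, 78, 91, 99]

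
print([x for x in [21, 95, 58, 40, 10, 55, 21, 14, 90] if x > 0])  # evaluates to [21, 95, 58, 40, 10, 55, 21, 14, 90]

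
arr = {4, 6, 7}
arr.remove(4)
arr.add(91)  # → {6, 7, 91}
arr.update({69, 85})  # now {6, 7, 69, 85, 91}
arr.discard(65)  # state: {6, 7, 69, 85, 91}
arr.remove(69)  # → {6, 7, 85, 91}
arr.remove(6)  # {7, 85, 91}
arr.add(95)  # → {7, 85, 91, 95}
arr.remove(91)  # {7, 85, 95}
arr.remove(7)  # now {85, 95}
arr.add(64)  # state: {64, 85, 95}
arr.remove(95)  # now {64, 85}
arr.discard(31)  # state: {64, 85}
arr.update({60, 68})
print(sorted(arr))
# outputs [60, 64, 68, 85]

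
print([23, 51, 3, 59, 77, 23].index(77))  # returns 4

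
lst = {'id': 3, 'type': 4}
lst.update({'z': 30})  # {'id': 3, 'type': 4, 'z': 30}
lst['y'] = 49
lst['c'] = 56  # {'id': 3, 'type': 4, 'z': 30, 'y': 49, 'c': 56}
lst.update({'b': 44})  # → {'id': 3, 'type': 4, 'z': 30, 'y': 49, 'c': 56, 'b': 44}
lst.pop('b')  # 44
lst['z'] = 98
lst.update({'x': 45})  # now {'id': 3, 'type': 4, 'z': 98, 'y': 49, 'c': 56, 'x': 45}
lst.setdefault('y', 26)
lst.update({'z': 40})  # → {'id': 3, 'type': 4, 'z': 40, 'y': 49, 'c': 56, 'x': 45}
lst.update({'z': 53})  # {'id': 3, 'type': 4, 'z': 53, 'y': 49, 'c': 56, 'x': 45}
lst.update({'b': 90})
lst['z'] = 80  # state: {'id': 3, 'type': 4, 'z': 80, 'y': 49, 'c': 56, 'x': 45, 'b': 90}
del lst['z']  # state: {'id': 3, 'type': 4, 'y': 49, 'c': 56, 'x': 45, 'b': 90}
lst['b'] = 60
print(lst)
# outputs {'id': 3, 'type': 4, 'y': 49, 'c': 56, 'x': 45, 'b': 60}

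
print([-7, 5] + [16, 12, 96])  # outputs [-7, 5, 16, 12, 96]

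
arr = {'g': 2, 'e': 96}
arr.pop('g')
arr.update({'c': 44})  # {'e': 96, 'c': 44}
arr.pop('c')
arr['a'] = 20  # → {'e': 96, 'a': 20}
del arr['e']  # {'a': 20}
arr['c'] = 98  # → {'a': 20, 'c': 98}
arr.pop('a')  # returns 20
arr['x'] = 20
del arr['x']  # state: {'c': 98}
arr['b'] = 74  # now {'c': 98, 'b': 74}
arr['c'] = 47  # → {'c': 47, 'b': 74}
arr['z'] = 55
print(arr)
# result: {'c': 47, 'b': 74, 'z': 55}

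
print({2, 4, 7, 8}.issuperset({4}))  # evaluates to True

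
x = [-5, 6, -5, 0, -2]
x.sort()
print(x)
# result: [-5, -5, -2, 0, 6]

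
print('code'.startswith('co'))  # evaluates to True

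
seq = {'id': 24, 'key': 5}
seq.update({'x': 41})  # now {'id': 24, 'key': 5, 'x': 41}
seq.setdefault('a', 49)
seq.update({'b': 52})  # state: {'id': 24, 'key': 5, 'x': 41, 'a': 49, 'b': 52}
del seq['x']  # {'id': 24, 'key': 5, 'a': 49, 'b': 52}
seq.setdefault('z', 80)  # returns 80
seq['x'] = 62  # {'id': 24, 'key': 5, 'a': 49, 'b': 52, 'z': 80, 'x': 62}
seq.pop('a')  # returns 49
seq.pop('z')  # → 80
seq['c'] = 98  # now {'id': 24, 'key': 5, 'b': 52, 'x': 62, 'c': 98}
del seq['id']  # {'key': 5, 'b': 52, 'x': 62, 'c': 98}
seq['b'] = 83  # {'key': 5, 'b': 83, 'x': 62, 'c': 98}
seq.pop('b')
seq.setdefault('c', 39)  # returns 98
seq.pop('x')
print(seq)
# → {'key': 5, 'c': 98}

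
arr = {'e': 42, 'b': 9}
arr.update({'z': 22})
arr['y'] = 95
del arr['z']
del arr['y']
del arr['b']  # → {'e': 42}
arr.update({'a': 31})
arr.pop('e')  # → 42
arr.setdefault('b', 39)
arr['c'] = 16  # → {'a': 31, 'b': 39, 'c': 16}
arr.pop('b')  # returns 39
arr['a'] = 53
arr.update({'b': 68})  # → {'a': 53, 'c': 16, 'b': 68}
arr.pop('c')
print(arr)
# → {'a': 53, 'b': 68}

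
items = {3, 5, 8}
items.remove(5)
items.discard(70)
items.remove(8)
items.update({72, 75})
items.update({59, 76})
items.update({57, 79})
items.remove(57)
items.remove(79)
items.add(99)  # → {3, 59, 72, 75, 76, 99}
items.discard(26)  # {3, 59, 72, 75, 76, 99}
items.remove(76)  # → {3, 59, 72, 75, 99}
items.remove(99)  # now {3, 59, 72, 75}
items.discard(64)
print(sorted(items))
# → [3, 59, 72, 75]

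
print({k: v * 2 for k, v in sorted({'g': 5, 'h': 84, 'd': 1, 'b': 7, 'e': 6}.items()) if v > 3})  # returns {'b': 14, 'e': 12, 'g': 10, 'h': 168}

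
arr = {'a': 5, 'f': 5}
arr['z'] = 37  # {'a': 5, 'f': 5, 'z': 37}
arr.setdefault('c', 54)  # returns 54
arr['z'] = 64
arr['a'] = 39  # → {'a': 39, 'f': 5, 'z': 64, 'c': 54}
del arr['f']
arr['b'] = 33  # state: {'a': 39, 'z': 64, 'c': 54, 'b': 33}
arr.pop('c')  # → 54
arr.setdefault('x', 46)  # 46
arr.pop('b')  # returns 33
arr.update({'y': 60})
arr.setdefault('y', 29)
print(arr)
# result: {'a': 39, 'z': 64, 'x': 46, 'y': 60}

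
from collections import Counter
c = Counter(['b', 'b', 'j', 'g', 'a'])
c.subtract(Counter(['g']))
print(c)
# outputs Counter({'b': 2, 'j': 1, 'a': 1, 'g': 0})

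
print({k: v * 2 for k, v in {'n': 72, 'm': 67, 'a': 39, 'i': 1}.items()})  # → {'n': 144, 'm': 134, 'a': 78, 'i': 2}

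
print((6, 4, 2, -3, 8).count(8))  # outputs 1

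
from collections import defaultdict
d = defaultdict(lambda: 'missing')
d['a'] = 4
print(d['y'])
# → missing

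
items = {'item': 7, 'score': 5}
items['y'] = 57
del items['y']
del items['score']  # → {'item': 7}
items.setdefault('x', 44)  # 44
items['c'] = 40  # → {'item': 7, 'x': 44, 'c': 40}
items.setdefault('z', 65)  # 65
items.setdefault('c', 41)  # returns 40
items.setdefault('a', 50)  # 50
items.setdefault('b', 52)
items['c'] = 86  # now {'item': 7, 'x': 44, 'c': 86, 'z': 65, 'a': 50, 'b': 52}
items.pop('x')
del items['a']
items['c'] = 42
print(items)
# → {'item': 7, 'c': 42, 'z': 65, 'b': 52}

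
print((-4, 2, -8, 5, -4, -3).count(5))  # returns 1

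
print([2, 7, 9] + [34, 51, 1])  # [2, 7, 9, 34, 51, 1]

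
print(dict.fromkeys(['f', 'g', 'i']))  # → {'f': None, 'g': None, 'i': None}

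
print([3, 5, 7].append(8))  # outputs None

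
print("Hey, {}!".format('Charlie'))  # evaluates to Hey, Charlie!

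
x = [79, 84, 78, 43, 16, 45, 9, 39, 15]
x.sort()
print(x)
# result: [9, 15, 16, 39, 43, 45, 78, 79, 84]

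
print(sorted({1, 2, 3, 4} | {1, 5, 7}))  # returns [1, 2, 3, 4, 5, 7]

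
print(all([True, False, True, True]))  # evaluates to False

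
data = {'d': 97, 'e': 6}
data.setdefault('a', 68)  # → 68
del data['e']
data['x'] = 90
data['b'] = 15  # {'d': 97, 'a': 68, 'x': 90, 'b': 15}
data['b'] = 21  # {'d': 97, 'a': 68, 'x': 90, 'b': 21}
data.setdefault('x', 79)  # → 90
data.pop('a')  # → 68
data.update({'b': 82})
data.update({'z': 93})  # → {'d': 97, 'x': 90, 'b': 82, 'z': 93}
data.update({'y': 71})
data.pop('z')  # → 93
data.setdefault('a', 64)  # 64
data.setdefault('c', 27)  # 27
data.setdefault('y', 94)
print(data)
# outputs {'d': 97, 'x': 90, 'b': 82, 'y': 71, 'a': 64, 'c': 27}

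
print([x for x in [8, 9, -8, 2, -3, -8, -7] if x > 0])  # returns [8, 9, 2]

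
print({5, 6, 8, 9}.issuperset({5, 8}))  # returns True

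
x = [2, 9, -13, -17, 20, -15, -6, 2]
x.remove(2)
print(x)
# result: [9, -13, -17, 20, -15, -6, 2]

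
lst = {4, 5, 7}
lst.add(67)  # {4, 5, 7, 67}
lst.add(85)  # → {4, 5, 7, 67, 85}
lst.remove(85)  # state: {4, 5, 7, 67}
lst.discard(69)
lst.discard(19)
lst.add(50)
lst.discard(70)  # {4, 5, 7, 50, 67}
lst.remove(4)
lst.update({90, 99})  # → {5, 7, 50, 67, 90, 99}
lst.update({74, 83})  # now {5, 7, 50, 67, 74, 83, 90, 99}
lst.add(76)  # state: {5, 7, 50, 67, 74, 76, 83, 90, 99}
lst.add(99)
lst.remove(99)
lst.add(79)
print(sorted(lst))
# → [5, 7, 50, 67, 74, 76, 79, 83, 90]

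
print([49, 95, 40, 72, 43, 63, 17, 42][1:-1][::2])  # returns [95, 72, 63]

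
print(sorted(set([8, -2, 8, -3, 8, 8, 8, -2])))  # [-3, -2, 8]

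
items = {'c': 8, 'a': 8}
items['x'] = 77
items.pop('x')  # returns 77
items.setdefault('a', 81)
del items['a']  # {'c': 8}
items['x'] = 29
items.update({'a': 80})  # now {'c': 8, 'x': 29, 'a': 80}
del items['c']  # {'x': 29, 'a': 80}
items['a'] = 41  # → {'x': 29, 'a': 41}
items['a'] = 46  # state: {'x': 29, 'a': 46}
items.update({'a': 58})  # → {'x': 29, 'a': 58}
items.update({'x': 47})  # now {'x': 47, 'a': 58}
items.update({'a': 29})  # {'x': 47, 'a': 29}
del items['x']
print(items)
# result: {'a': 29}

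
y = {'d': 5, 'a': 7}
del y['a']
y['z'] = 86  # {'d': 5, 'z': 86}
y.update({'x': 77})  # {'d': 5, 'z': 86, 'x': 77}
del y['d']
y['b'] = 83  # {'z': 86, 'x': 77, 'b': 83}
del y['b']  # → {'z': 86, 'x': 77}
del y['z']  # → {'x': 77}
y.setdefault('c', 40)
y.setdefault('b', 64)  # 64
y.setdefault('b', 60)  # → 64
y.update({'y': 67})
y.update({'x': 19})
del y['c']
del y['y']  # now {'x': 19, 'b': 64}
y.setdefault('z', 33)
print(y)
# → {'x': 19, 'b': 64, 'z': 33}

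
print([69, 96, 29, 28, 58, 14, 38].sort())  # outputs None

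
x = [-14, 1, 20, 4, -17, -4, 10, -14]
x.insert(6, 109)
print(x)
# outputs [-14, 1, 20, 4, -17, -4, 109, 10, -14]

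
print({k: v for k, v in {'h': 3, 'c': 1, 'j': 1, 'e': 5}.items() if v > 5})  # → {}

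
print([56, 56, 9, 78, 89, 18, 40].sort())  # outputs None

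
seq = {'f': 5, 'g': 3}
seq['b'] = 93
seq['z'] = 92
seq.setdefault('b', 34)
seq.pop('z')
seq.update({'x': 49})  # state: {'f': 5, 'g': 3, 'b': 93, 'x': 49}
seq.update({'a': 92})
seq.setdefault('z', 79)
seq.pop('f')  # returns 5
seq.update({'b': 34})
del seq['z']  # {'g': 3, 'b': 34, 'x': 49, 'a': 92}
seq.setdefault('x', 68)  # 49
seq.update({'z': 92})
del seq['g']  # {'b': 34, 'x': 49, 'a': 92, 'z': 92}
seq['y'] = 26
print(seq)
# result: {'b': 34, 'x': 49, 'a': 92, 'z': 92, 'y': 26}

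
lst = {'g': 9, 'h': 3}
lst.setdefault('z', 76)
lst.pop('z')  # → 76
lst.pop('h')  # 3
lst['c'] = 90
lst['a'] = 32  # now {'g': 9, 'c': 90, 'a': 32}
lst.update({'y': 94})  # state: {'g': 9, 'c': 90, 'a': 32, 'y': 94}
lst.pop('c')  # 90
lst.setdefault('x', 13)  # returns 13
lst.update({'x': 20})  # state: {'g': 9, 'a': 32, 'y': 94, 'x': 20}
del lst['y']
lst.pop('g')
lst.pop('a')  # 32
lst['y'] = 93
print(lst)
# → {'x': 20, 'y': 93}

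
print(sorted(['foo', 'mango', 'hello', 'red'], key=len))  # ['foo', 'red', 'mango', 'hello']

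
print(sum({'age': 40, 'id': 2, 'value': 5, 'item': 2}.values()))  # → 49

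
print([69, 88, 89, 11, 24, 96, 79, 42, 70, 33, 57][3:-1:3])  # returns [11, 79, 33]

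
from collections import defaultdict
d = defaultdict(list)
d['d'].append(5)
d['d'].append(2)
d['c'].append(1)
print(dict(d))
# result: {'d': [5, 2], 'c': [1]}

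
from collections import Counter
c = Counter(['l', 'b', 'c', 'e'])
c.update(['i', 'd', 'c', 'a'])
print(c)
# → Counter({'c': 2, 'l': 1, 'b': 1, 'e': 1, 'i': 1, 'd': 1, 'a': 1})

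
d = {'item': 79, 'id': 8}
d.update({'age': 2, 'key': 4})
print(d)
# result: {'item': 79, 'id': 8, 'age': 2, 'key': 4}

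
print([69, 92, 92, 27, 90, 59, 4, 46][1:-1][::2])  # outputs [92, 27, 59]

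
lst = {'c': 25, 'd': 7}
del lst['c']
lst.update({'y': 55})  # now {'d': 7, 'y': 55}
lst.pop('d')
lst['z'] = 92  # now {'y': 55, 'z': 92}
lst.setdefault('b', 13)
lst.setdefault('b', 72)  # 13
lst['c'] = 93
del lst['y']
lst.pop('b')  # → 13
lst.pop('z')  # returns 92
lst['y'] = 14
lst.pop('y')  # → 14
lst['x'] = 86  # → {'c': 93, 'x': 86}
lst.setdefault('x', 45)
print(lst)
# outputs {'c': 93, 'x': 86}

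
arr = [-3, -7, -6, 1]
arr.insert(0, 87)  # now [87, -3, -7, -6, 1]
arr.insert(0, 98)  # [98, 87, -3, -7, -6, 1]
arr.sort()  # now [-7, -6, -3, 1, 87, 98]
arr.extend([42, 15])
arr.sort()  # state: [-7, -6, -3, 1, 15, 42, 87, 98]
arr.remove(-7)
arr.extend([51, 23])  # [-6, -3, 1, 15, 42, 87, 98, 51, 23]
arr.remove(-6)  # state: [-3, 1, 15, 42, 87, 98, 51, 23]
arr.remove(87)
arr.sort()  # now [-3, 1, 15, 23, 42, 51, 98]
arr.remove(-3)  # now [1, 15, 23, 42, 51, 98]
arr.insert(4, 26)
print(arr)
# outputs [1, 15, 23, 42, 26, 51, 98]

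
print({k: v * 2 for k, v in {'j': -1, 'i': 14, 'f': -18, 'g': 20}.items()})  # {'j': -2, 'i': 28, 'f': -36, 'g': 40}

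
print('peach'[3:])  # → ch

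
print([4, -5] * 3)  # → [4, -5, 4, -5, 4, -5]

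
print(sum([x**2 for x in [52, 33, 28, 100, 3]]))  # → 14586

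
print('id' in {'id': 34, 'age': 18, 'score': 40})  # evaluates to True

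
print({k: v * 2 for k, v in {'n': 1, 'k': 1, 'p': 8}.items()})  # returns {'n': 2, 'k': 2, 'p': 16}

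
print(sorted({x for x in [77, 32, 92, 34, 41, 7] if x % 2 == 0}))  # [32, 34, 92]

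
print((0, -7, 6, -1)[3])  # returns -1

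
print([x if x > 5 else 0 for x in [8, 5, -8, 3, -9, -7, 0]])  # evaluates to [8, 0, 0, 0, 0, 0, 0]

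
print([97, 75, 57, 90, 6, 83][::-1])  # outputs [83, 6, 90, 57, 75, 97]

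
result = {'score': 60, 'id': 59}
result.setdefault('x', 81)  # 81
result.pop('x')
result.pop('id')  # 59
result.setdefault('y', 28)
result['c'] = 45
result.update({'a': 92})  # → {'score': 60, 'y': 28, 'c': 45, 'a': 92}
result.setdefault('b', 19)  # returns 19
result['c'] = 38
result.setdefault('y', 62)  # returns 28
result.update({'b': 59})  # {'score': 60, 'y': 28, 'c': 38, 'a': 92, 'b': 59}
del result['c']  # {'score': 60, 'y': 28, 'a': 92, 'b': 59}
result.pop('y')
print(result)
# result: {'score': 60, 'a': 92, 'b': 59}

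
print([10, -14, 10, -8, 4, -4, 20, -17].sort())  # None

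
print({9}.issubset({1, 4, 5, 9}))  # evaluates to True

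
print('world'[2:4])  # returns rl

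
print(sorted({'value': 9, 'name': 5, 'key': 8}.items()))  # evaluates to [('key', 8), ('name', 5), ('value', 9)]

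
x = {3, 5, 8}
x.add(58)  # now {3, 5, 8, 58}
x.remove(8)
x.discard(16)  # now {3, 5, 58}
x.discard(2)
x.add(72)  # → {3, 5, 58, 72}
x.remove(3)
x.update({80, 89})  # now {5, 58, 72, 80, 89}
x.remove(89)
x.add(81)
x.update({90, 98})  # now {5, 58, 72, 80, 81, 90, 98}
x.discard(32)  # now {5, 58, 72, 80, 81, 90, 98}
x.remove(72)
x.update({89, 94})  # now {5, 58, 80, 81, 89, 90, 94, 98}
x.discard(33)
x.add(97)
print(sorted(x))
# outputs [5, 58, 80, 81, 89, 90, 94, 97, 98]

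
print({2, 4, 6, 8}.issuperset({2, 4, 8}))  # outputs True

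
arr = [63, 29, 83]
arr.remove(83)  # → [63, 29]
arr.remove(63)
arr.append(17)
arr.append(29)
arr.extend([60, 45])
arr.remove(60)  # [29, 17, 29, 45]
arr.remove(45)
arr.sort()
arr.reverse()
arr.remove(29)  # [29, 17]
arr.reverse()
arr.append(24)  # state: [17, 29, 24]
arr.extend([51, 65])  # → [17, 29, 24, 51, 65]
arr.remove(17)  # [29, 24, 51, 65]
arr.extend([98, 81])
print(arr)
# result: [29, 24, 51, 65, 98, 81]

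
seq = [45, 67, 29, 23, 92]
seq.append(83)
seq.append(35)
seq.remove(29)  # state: [45, 67, 23, 92, 83, 35]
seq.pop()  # 35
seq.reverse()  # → [83, 92, 23, 67, 45]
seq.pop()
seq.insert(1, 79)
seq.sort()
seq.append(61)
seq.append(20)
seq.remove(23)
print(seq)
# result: [67, 79, 83, 92, 61, 20]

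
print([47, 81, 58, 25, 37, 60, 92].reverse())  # None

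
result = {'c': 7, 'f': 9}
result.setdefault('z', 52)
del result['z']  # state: {'c': 7, 'f': 9}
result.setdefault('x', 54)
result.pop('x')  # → 54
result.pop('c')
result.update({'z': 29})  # {'f': 9, 'z': 29}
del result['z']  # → {'f': 9}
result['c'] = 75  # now {'f': 9, 'c': 75}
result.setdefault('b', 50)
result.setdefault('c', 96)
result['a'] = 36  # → {'f': 9, 'c': 75, 'b': 50, 'a': 36}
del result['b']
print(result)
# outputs {'f': 9, 'c': 75, 'a': 36}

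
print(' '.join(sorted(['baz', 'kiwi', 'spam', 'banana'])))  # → banana baz kiwi spam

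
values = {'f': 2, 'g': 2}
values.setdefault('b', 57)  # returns 57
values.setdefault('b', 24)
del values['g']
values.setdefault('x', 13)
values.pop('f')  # 2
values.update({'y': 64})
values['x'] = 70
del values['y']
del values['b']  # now {'x': 70}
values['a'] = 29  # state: {'x': 70, 'a': 29}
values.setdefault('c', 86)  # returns 86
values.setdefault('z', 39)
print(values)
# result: {'x': 70, 'a': 29, 'c': 86, 'z': 39}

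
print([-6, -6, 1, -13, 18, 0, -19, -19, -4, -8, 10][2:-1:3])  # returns [1, 0, -4]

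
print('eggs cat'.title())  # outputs Eggs Cat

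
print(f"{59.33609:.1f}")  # 59.3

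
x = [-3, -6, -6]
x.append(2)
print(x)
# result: [-3, -6, -6, 2]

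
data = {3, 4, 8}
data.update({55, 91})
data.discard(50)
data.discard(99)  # {3, 4, 8, 55, 91}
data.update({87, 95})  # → {3, 4, 8, 55, 87, 91, 95}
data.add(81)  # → {3, 4, 8, 55, 81, 87, 91, 95}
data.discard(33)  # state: {3, 4, 8, 55, 81, 87, 91, 95}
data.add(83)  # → {3, 4, 8, 55, 81, 83, 87, 91, 95}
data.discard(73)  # {3, 4, 8, 55, 81, 83, 87, 91, 95}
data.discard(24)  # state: {3, 4, 8, 55, 81, 83, 87, 91, 95}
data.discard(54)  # {3, 4, 8, 55, 81, 83, 87, 91, 95}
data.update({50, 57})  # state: {3, 4, 8, 50, 55, 57, 81, 83, 87, 91, 95}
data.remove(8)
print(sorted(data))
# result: [3, 4, 50, 55, 57, 81, 83, 87, 91, 95]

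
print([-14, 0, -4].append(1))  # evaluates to None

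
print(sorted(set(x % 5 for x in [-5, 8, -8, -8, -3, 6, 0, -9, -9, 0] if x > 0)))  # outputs [1, 3]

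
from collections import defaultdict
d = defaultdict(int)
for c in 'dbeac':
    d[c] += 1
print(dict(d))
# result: {'d': 1, 'b': 1, 'e': 1, 'a': 1, 'c': 1}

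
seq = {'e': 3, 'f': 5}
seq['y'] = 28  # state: {'e': 3, 'f': 5, 'y': 28}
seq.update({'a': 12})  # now {'e': 3, 'f': 5, 'y': 28, 'a': 12}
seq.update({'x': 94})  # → {'e': 3, 'f': 5, 'y': 28, 'a': 12, 'x': 94}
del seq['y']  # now {'e': 3, 'f': 5, 'a': 12, 'x': 94}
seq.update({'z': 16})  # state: {'e': 3, 'f': 5, 'a': 12, 'x': 94, 'z': 16}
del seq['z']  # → {'e': 3, 'f': 5, 'a': 12, 'x': 94}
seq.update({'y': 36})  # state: {'e': 3, 'f': 5, 'a': 12, 'x': 94, 'y': 36}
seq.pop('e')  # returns 3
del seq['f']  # {'a': 12, 'x': 94, 'y': 36}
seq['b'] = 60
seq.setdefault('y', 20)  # 36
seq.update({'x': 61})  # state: {'a': 12, 'x': 61, 'y': 36, 'b': 60}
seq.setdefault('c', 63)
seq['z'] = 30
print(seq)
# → {'a': 12, 'x': 61, 'y': 36, 'b': 60, 'c': 63, 'z': 30}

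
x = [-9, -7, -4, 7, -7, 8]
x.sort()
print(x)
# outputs [-9, -7, -7, -4, 7, 8]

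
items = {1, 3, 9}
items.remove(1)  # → {3, 9}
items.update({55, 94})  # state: {3, 9, 55, 94}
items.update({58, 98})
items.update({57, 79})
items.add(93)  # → {3, 9, 55, 57, 58, 79, 93, 94, 98}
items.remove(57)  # {3, 9, 55, 58, 79, 93, 94, 98}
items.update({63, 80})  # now {3, 9, 55, 58, 63, 79, 80, 93, 94, 98}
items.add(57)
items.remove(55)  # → {3, 9, 57, 58, 63, 79, 80, 93, 94, 98}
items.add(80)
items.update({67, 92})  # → {3, 9, 57, 58, 63, 67, 79, 80, 92, 93, 94, 98}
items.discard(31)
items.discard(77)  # {3, 9, 57, 58, 63, 67, 79, 80, 92, 93, 94, 98}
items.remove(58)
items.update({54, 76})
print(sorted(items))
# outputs [3, 9, 54, 57, 63, 67, 76, 79, 80, 92, 93, 94, 98]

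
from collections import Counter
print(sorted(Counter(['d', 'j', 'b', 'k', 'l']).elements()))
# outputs ['b', 'd', 'j', 'k', 'l']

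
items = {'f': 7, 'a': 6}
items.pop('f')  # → 7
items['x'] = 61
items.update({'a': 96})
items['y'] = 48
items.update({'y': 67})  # {'a': 96, 'x': 61, 'y': 67}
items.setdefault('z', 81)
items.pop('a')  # 96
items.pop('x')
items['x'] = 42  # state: {'y': 67, 'z': 81, 'x': 42}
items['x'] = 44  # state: {'y': 67, 'z': 81, 'x': 44}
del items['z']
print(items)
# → {'y': 67, 'x': 44}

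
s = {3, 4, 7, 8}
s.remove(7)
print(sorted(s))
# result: [3, 4, 8]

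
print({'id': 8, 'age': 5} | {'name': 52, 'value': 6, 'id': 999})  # {'id': 999, 'age': 5, 'name': 52, 'value': 6}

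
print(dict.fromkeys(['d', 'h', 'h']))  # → {'d': None, 'h': None}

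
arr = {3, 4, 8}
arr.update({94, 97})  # {3, 4, 8, 94, 97}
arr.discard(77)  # {3, 4, 8, 94, 97}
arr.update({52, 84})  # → {3, 4, 8, 52, 84, 94, 97}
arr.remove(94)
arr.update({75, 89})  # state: {3, 4, 8, 52, 75, 84, 89, 97}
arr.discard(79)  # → {3, 4, 8, 52, 75, 84, 89, 97}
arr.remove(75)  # {3, 4, 8, 52, 84, 89, 97}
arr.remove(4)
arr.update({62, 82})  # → {3, 8, 52, 62, 82, 84, 89, 97}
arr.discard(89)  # {3, 8, 52, 62, 82, 84, 97}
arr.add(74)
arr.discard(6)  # {3, 8, 52, 62, 74, 82, 84, 97}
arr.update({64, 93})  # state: {3, 8, 52, 62, 64, 74, 82, 84, 93, 97}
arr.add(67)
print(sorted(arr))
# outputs [3, 8, 52, 62, 64, 67, 74, 82, 84, 93, 97]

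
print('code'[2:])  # de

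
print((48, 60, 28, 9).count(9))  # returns 1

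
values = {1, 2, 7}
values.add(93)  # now {1, 2, 7, 93}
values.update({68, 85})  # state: {1, 2, 7, 68, 85, 93}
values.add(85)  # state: {1, 2, 7, 68, 85, 93}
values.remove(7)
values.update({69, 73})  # {1, 2, 68, 69, 73, 85, 93}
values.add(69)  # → {1, 2, 68, 69, 73, 85, 93}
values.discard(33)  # {1, 2, 68, 69, 73, 85, 93}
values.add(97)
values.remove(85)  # {1, 2, 68, 69, 73, 93, 97}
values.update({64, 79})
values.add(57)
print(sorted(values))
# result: [1, 2, 57, 64, 68, 69, 73, 79, 93, 97]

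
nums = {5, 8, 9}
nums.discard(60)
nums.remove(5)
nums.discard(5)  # {8, 9}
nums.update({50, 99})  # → {8, 9, 50, 99}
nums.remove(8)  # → {9, 50, 99}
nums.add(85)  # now {9, 50, 85, 99}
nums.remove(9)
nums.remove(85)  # {50, 99}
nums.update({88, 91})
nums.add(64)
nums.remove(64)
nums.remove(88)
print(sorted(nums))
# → [50, 91, 99]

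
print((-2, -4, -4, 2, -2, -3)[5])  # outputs -3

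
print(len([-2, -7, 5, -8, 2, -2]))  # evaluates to 6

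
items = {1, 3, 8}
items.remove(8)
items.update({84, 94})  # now {1, 3, 84, 94}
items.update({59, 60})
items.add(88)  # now {1, 3, 59, 60, 84, 88, 94}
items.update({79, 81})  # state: {1, 3, 59, 60, 79, 81, 84, 88, 94}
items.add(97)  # {1, 3, 59, 60, 79, 81, 84, 88, 94, 97}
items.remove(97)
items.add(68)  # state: {1, 3, 59, 60, 68, 79, 81, 84, 88, 94}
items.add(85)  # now {1, 3, 59, 60, 68, 79, 81, 84, 85, 88, 94}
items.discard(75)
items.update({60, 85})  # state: {1, 3, 59, 60, 68, 79, 81, 84, 85, 88, 94}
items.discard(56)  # {1, 3, 59, 60, 68, 79, 81, 84, 85, 88, 94}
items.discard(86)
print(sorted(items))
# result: [1, 3, 59, 60, 68, 79, 81, 84, 85, 88, 94]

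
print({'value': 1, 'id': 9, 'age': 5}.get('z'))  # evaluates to None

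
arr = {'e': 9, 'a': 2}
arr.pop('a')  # 2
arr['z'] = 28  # {'e': 9, 'z': 28}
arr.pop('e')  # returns 9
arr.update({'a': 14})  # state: {'z': 28, 'a': 14}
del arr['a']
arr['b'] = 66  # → {'z': 28, 'b': 66}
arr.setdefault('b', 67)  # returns 66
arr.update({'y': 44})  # {'z': 28, 'b': 66, 'y': 44}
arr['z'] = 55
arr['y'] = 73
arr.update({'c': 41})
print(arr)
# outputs {'z': 55, 'b': 66, 'y': 73, 'c': 41}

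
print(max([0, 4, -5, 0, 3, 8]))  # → 8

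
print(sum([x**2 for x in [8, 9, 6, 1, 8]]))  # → 246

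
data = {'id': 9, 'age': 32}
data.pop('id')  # 9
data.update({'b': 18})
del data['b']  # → {'age': 32}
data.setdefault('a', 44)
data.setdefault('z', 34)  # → 34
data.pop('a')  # 44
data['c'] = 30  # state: {'age': 32, 'z': 34, 'c': 30}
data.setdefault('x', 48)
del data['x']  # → {'age': 32, 'z': 34, 'c': 30}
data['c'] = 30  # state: {'age': 32, 'z': 34, 'c': 30}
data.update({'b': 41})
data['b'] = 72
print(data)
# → {'age': 32, 'z': 34, 'c': 30, 'b': 72}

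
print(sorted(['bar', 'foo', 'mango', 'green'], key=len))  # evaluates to ['bar', 'foo', 'mango', 'green']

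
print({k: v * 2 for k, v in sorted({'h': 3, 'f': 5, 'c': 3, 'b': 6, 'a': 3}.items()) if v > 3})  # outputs {'b': 12, 'f': 10}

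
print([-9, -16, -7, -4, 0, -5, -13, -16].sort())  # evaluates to None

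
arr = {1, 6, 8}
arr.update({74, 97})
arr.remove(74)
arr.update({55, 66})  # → {1, 6, 8, 55, 66, 97}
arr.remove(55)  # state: {1, 6, 8, 66, 97}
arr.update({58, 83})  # {1, 6, 8, 58, 66, 83, 97}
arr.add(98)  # {1, 6, 8, 58, 66, 83, 97, 98}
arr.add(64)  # {1, 6, 8, 58, 64, 66, 83, 97, 98}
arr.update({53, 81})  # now {1, 6, 8, 53, 58, 64, 66, 81, 83, 97, 98}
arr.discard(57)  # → {1, 6, 8, 53, 58, 64, 66, 81, 83, 97, 98}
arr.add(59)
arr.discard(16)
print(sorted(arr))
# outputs [1, 6, 8, 53, 58, 59, 64, 66, 81, 83, 97, 98]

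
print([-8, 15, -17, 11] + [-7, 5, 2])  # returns [-8, 15, -17, 11, -7, 5, 2]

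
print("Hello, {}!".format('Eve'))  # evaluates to Hello, Eve!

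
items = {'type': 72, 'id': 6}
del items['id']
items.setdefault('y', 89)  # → 89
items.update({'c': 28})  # {'type': 72, 'y': 89, 'c': 28}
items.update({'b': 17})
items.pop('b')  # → 17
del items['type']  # {'y': 89, 'c': 28}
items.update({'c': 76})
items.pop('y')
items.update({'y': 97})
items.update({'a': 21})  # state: {'c': 76, 'y': 97, 'a': 21}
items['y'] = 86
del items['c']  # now {'y': 86, 'a': 21}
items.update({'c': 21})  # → {'y': 86, 'a': 21, 'c': 21}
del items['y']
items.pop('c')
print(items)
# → {'a': 21}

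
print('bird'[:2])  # bi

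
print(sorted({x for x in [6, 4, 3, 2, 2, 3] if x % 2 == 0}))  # [2, 4, 6]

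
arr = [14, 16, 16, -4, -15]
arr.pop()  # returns -15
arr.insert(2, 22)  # [14, 16, 22, 16, -4]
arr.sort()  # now [-4, 14, 16, 16, 22]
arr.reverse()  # [22, 16, 16, 14, -4]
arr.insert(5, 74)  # [22, 16, 16, 14, -4, 74]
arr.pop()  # 74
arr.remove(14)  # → [22, 16, 16, -4]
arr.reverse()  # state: [-4, 16, 16, 22]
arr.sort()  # [-4, 16, 16, 22]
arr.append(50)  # [-4, 16, 16, 22, 50]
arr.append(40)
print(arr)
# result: [-4, 16, 16, 22, 50, 40]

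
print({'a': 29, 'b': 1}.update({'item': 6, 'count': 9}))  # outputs None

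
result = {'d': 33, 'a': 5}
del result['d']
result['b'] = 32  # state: {'a': 5, 'b': 32}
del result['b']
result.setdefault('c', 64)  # 64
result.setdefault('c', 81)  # 64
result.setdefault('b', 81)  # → 81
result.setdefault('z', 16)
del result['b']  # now {'a': 5, 'c': 64, 'z': 16}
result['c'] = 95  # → {'a': 5, 'c': 95, 'z': 16}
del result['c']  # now {'a': 5, 'z': 16}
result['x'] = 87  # {'a': 5, 'z': 16, 'x': 87}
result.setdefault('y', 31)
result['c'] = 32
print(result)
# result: {'a': 5, 'z': 16, 'x': 87, 'y': 31, 'c': 32}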